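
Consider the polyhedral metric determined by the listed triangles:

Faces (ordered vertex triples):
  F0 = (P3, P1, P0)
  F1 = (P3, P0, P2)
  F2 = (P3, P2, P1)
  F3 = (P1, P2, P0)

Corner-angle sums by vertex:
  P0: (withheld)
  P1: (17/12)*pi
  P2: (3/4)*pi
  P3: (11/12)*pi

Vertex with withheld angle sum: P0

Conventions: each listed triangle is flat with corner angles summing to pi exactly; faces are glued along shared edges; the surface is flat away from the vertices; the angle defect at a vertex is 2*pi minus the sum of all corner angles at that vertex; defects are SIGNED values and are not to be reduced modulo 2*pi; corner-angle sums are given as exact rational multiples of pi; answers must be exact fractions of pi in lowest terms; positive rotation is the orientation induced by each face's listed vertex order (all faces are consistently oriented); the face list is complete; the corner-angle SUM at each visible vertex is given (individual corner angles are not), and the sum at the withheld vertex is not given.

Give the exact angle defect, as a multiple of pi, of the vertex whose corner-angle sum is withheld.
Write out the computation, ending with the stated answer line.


V = 4, E = 6, F = 4; chi = V - E + F = 2
Gauss-Bonnet: total defect = 2*pi*chi = 4*pi; visible defects sum to (35/12)*pi

Answer: defect(P0) = (13/12)*pi


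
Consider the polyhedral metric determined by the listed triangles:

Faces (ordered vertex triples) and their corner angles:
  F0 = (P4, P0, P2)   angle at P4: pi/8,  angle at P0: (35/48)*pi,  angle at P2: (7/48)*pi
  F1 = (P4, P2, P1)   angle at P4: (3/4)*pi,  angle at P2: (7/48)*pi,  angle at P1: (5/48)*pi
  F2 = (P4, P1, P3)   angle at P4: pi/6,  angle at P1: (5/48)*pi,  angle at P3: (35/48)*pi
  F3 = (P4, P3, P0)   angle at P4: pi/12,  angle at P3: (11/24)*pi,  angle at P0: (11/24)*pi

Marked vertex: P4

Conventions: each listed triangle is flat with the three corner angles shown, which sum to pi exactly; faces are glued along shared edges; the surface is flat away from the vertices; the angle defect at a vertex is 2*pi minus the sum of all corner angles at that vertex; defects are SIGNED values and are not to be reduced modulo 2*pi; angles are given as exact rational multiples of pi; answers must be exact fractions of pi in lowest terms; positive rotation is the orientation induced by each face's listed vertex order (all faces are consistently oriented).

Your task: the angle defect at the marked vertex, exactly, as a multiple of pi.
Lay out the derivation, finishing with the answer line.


Sum of corner angles at P4: (9/8)*pi
defect = 2*pi - (9/8)*pi

Answer: defect(P4) = (7/8)*pi


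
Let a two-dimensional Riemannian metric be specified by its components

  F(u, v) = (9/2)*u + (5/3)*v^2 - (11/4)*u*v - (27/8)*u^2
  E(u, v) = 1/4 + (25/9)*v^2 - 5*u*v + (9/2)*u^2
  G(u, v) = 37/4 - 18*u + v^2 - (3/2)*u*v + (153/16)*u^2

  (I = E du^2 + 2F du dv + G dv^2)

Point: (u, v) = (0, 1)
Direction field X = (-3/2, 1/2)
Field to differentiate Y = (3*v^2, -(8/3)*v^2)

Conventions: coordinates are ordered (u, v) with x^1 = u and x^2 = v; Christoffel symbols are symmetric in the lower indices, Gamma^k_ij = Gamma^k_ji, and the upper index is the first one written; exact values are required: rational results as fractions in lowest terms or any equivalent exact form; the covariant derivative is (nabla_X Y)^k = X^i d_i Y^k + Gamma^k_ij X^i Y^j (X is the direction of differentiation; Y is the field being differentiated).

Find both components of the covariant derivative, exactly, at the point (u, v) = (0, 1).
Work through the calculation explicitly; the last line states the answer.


E = 109/36, F = 5/3, G = 41/4 at the point
E_u = -5, E_v = 50/9, F_u = 7/4, F_v = 10/3, G_u = -39/2, G_v = 2
EG - F^2 = 4069/144;  g^inv = (144/4069) * [[41/4, -5/3], [-5/3, 109/36]]
first-kind symbols [ij,l] = (1/2)(d_i g_jl + d_j g_il - d_l g_ij): [uu,u] = E_u/2 = -5/2, [uu,v] = F_u - E_v/2 = -37/36, [uv,u] = E_v/2 = 25/9, [uv,v] = G_u/2 = -39/4, [vv,u] = F_v - G_u/2 = 157/12, [vv,v] = G_v/2 = 1
Gamma^u_ij = (G*[ij,u] - F*[ij,v])/(EG - F^2), Gamma^v_ij = (E*[ij,v] - F*[ij,u])/(EG - F^2)
Gamma_uuu = -10330/12207, Gamma_uuv = 6440/4069, Gamma_uvv = 1467/313, Gamma_vuu = 1367/36621, Gamma_vuv = -14753/12207, Gamma_vvv = -208/313
X = (-3/2, 1/2), Y = (3, -8/3) at the point

Answer: (nabla_X Y)^u = 37694/4069, (nabla_X Y)^v = -34976/4069


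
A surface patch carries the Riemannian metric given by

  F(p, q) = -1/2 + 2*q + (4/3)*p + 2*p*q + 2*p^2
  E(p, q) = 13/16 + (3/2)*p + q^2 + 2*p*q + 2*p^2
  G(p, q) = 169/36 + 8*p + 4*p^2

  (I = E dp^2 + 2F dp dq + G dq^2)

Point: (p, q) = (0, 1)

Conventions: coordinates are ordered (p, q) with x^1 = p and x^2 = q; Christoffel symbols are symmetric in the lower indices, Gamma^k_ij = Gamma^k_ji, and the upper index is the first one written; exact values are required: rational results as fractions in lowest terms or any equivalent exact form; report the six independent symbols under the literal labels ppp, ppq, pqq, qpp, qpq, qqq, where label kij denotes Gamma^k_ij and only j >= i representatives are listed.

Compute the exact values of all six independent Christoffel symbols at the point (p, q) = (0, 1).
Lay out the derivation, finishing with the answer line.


E = 29/16, F = 3/2, G = 169/36 at the point
E_p = 7/2, E_q = 2, F_p = 10/3, F_q = 2, G_p = 8, G_q = 0
EG - F^2 = 3605/576;  g^inv = (576/3605) * [[169/36, -3/2], [-3/2, 29/16]]
first-kind symbols [ij,l] = (1/2)(d_i g_jl + d_j g_il - d_l g_ij): [pp,p] = E_p/2 = 7/4, [pp,q] = F_p - E_q/2 = 7/3, [pq,p] = E_q/2 = 1, [pq,q] = G_p/2 = 4, [qq,p] = F_q - G_p/2 = -2, [qq,q] = G_q/2 = 0
Gamma^p_ij = (G*[ij,p] - F*[ij,q])/(EG - F^2), Gamma^q_ij = (E*[ij,q] - F*[ij,p])/(EG - F^2)

Answer: Gamma_ppp = 388/515, Gamma_ppq = -752/3605, Gamma_pqq = -5408/3605, Gamma_qpp = 132/515, Gamma_qpq = 3312/3605, Gamma_qqq = 1728/3605


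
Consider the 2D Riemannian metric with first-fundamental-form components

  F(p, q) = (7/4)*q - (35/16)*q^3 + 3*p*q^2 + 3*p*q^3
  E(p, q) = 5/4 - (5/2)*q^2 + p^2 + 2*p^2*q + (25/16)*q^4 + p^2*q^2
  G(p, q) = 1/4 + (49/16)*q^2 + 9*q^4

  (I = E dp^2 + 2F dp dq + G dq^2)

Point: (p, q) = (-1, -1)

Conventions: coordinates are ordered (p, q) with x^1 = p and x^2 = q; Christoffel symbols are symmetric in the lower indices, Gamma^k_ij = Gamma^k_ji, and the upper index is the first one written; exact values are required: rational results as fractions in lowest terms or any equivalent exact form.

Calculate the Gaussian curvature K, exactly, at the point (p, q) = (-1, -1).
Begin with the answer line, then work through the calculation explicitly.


Answer: K = -11302/13689

E = 5/16, F = 7/16, G = 197/16, EG - F^2 = 117/32 at the point
E_p = 0, E_q = -5/4, F_p = 0, F_q = -125/16, G_p = 0, G_q = -337/8
E_qq = 63/4, F_pq = 3, G_pp = 0
Evaluate Brioschi's two determinant matrices M1, M2 and divide by (EG - F^2)^2.
M1 = [[-E_qq/2 + F_pq - G_pp/2, E_p/2, F_p - E_q/2], [F_q - G_p/2, E, F], [G_q/2, F, G]] = [[-39/8, 0, 5/8], [-125/16, 5/16, 7/16], [-337/16, 7/16, 197/16]]; det M1 = -16227/1024
M2 = [[0, E_q/2, G_p/2], [E_q/2, E, F], [G_p/2, F, G]] = [[0, -5/8, 0], [-5/8, 5/16, 7/16], [0, 7/16, 197/16]]; det M2 = -4925/1024
det M1 - det M2 = -5651/512; K = -5651/512 / (117/32)^2 = -11302/13689


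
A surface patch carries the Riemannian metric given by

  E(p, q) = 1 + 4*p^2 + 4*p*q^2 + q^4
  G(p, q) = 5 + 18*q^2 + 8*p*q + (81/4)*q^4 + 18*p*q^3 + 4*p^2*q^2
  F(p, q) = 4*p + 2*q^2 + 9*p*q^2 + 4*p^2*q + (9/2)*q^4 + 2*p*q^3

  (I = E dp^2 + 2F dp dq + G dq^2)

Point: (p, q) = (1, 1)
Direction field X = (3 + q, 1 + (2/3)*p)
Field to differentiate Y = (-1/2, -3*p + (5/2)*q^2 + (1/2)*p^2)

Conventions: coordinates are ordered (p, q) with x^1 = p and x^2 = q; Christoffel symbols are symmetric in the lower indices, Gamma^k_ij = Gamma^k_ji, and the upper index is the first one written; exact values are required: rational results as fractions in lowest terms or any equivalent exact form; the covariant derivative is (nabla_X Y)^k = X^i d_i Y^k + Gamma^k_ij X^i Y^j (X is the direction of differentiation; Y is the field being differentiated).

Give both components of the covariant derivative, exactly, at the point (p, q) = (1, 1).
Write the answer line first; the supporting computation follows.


Answer: (nabla_X Y)^p = -68/329, (nabla_X Y)^q = -83/329

E = 10, F = 51/2, G = 293/4 at the point
E_p = 12, E_q = 12, F_p = 23, F_q = 50, G_p = 34, G_q = 187
EG - F^2 = 329/4;  g^inv = (4/329) * [[293/4, -51/2], [-51/2, 10]]
first-kind symbols [ij,l] = (1/2)(d_i g_jl + d_j g_il - d_l g_ij): [pp,p] = E_p/2 = 6, [pp,q] = F_p - E_q/2 = 17, [pq,p] = E_q/2 = 6, [pq,q] = G_p/2 = 17, [qq,p] = F_q - G_p/2 = 33, [qq,q] = G_q/2 = 187/2
Gamma^p_ij = (G*[ij,p] - F*[ij,q])/(EG - F^2), Gamma^q_ij = (E*[ij,q] - F*[ij,p])/(EG - F^2)
Gamma_ppp = 24/329, Gamma_ppq = 24/329, Gamma_pqq = 132/329, Gamma_qpp = 68/329, Gamma_qpq = 68/329, Gamma_qqq = 374/329
X = (4, 5/3), Y = (-1/2, 0) at the point


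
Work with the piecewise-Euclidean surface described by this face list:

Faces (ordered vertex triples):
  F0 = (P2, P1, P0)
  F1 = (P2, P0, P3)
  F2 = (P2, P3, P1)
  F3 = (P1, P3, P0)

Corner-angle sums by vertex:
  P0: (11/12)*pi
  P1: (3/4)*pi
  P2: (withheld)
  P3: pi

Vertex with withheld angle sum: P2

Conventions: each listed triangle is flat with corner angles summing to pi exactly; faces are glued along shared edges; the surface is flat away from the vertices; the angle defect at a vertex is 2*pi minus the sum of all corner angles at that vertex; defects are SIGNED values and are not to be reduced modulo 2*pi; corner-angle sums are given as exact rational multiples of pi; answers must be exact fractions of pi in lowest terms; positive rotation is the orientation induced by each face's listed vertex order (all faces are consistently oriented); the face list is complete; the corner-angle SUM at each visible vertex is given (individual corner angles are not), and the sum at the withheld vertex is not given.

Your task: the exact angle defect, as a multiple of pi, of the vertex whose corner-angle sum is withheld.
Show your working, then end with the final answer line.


V = 4, E = 6, F = 4; chi = V - E + F = 2
Gauss-Bonnet: total defect = 2*pi*chi = 4*pi; visible defects sum to (10/3)*pi

Answer: defect(P2) = (2/3)*pi


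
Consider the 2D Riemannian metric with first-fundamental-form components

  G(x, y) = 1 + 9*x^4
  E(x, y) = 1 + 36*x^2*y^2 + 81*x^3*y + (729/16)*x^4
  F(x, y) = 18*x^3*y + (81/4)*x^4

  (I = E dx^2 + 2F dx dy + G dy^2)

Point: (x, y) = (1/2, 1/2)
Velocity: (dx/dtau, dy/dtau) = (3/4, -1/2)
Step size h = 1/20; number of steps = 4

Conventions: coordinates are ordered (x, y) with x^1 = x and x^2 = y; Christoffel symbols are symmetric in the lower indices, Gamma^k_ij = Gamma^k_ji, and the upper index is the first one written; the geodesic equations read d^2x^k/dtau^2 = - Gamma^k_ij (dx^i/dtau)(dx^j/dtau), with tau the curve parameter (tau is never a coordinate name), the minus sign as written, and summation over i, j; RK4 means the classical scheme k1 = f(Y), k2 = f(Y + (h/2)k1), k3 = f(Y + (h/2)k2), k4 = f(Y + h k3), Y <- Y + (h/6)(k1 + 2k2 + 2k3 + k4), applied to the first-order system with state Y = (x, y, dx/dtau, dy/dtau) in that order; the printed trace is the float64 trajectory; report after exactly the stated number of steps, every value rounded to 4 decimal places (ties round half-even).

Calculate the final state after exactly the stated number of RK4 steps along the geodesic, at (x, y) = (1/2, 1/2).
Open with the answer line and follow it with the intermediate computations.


Answer: x = 0.6367, y = 0.3967, dx/dtau = 0.6332, dy/dtau = -0.5301

f(Y) = (dx/dtau, dy/dtau, -Gamma^x_ij Y'^i Y'^j, -Gamma^y_ij Y'^i Y'^j) with the Gammas evaluated at the stage position; h = 0.050000; intermediate values shown to 6 dp
step 0: x = 0.5000, y = 0.5000, dx/dtau = 0.7500, dy/dtau = -0.5000
step 1:
  k1: at (x, y) = (0.500000, 0.500000), (dx/dtau, dy/dtau) = (0.750000, -0.500000); Gamma_xxx = 2.651116, Gamma_xxy = 0.815728, Gamma_xyy = 0.000000, Gamma_yxx = 0.623792, Gamma_yxy = 0.191936, Gamma_yyy = 0.000000; k1 = (0.750000, -0.500000, -0.879457, -0.206931)
  k2: at (x, y) = (0.518750, 0.487500), (dx/dtau, dy/dtau) = (0.728014, -0.505173); Gamma_xxx = 2.592717, Gamma_xxy = 0.812825, Gamma_xyy = 0.000000, Gamma_yxx = 0.627850, Gamma_yxy = 0.196833, Gamma_yyy = 0.000000; k2 = (0.728014, -0.505173, -0.776279, -0.187983)
  k3: at (x, y) = (0.518200, 0.487371), (dx/dtau, dy/dtau) = (0.730593, -0.504700); Gamma_xxx = 2.594516, Gamma_xxy = 0.813199, Gamma_xyy = 0.000000, Gamma_yxx = 0.628058, Gamma_yxy = 0.196852, Gamma_yyy = 0.000000; k3 = (0.730593, -0.504700, -0.785163, -0.190066)
  k4: at (x, y) = (0.536530, 0.474765), (dx/dtau, dy/dtau) = (0.710742, -0.509503); Gamma_xxx = 2.539226, Gamma_xxy = 0.809991, Gamma_xyy = 0.000000, Gamma_yxx = 0.631686, Gamma_yxy = 0.201502, Gamma_yyy = 0.000000; k4 = (0.710742, -0.509503, -0.696063, -0.173160)
  Y <- Y + (h/6)(k1 + 2k2 + 2k3 + k4): x = 0.5365, y = 0.4748, dx/dtau = 0.7108, dy/dtau = -0.5095
step 2:
  k1: at (x, y) = (0.536483, 0.474756), (dx/dtau, dy/dtau) = (0.710847, -0.509468); Gamma_xxx = 2.539375, Gamma_xxy = 0.810023, Gamma_xyy = 0.000000, Gamma_yxx = 0.631704, Gamma_yxy = 0.201504, Gamma_yyy = 0.000000; k1 = (0.710847, -0.509468, -0.696448, -0.173251)
  k2: at (x, y) = (0.554254, 0.462020), (dx/dtau, dy/dtau) = (0.693435, -0.513800); Gamma_xxx = 2.487569, Gamma_xxy = 0.806713, Gamma_xyy = 0.000000, Gamma_yxx = 0.635042, Gamma_yxy = 0.205942, Gamma_yyy = 0.000000; k2 = (0.693435, -0.513800, -0.621312, -0.158612)
  k3: at (x, y) = (0.553819, 0.461911), (dx/dtau, dy/dtau) = (0.695314, -0.513434); Gamma_xxx = 2.488930, Gamma_xxy = 0.807034, Gamma_xyy = 0.000000, Gamma_yxx = 0.635240, Gamma_yxy = 0.205976, Gamma_yyy = 0.000000; k3 = (0.695314, -0.513434, -0.627084, -0.160048)
  k4: at (x, y) = (0.571249, 0.449085), (dx/dtau, dy/dtau) = (0.679492, -0.517471); Gamma_xxx = 2.439778, Gamma_xxy = 0.803577, Gamma_xyy = 0.000000, Gamma_yxx = 0.638302, Gamma_yxy = 0.210234, Gamma_yyy = 0.000000; k4 = (0.679492, -0.517471, -0.561366, -0.146866)
  Y <- Y + (h/6)(k1 + 2k2 + 2k3 + k4): x = 0.5712, y = 0.4491, dx/dtau = 0.6796, dy/dtau = -0.5174
step 3:
  k1: at (x, y) = (0.571215, 0.449078), (dx/dtau, dy/dtau) = (0.679558, -0.517447); Gamma_xxx = 2.439880, Gamma_xxy = 0.803602, Gamma_xyy = 0.000000, Gamma_yxx = 0.638318, Gamma_yxy = 0.210237, Gamma_yyy = 0.000000; k1 = (0.679558, -0.517447, -0.561586, -0.146921)
  k2: at (x, y) = (0.588204, 0.436142), (dx/dtau, dy/dtau) = (0.665519, -0.521120); Gamma_xxx = 2.393595, Gamma_xxy = 0.800137, Gamma_xyy = 0.000000, Gamma_yxx = 0.641206, Gamma_yxy = 0.214344, Gamma_yyy = 0.000000; k2 = (0.665519, -0.521120, -0.505160, -0.135324)
  k3: at (x, y) = (0.587853, 0.436050), (dx/dtau, dy/dtau) = (0.666929, -0.520830); Gamma_xxx = 2.394641, Gamma_xxy = 0.800410, Gamma_xyy = 0.000000, Gamma_yxx = 0.641387, Gamma_yxy = 0.214384, Gamma_yyy = 0.000000; k3 = (0.666929, -0.520830, -0.509068, -0.136350)
  k4: at (x, y) = (0.604561, 0.423036), (dx/dtau, dy/dtau) = (0.654105, -0.524264); Gamma_xxx = 2.350598, Gamma_xxy = 0.796883, Gamma_xyy = 0.000000, Gamma_yxx = 0.644091, Gamma_yxy = 0.218355, Gamma_yyy = 0.000000; k4 = (0.654105, -0.524264, -0.459171, -0.125818)
  Y <- Y + (h/6)(k1 + 2k2 + 2k3 + k4): x = 0.6045, y = 0.4230, dx/dtau = 0.6541, dy/dtau = -0.5242
step 4:
  k1: at (x, y) = (0.604536, 0.423031), (dx/dtau, dy/dtau) = (0.654148, -0.524248); Gamma_xxx = 2.350671, Gamma_xxy = 0.796902, Gamma_xyy = 0.000000, Gamma_yxx = 0.644104, Gamma_yxy = 0.218358, Gamma_yyy = 0.000000; k1 = (0.654148, -0.524248, -0.459303, -0.125853)
  k2: at (x, y) = (0.620890, 0.409925), (dx/dtau, dy/dtau) = (0.642666, -0.527394); Gamma_xxx = 2.309000, Gamma_xxy = 0.793410, Gamma_xyy = 0.000000, Gamma_yxx = 0.646698, Gamma_yxy = 0.222216, Gamma_yyy = 0.000000; k2 = (0.642666, -0.527394, -0.415827, -0.116464)
  k3: at (x, y) = (0.620603, 0.409846), (dx/dtau, dy/dtau) = (0.643752, -0.527159); Gamma_xxx = 2.309814, Gamma_xxy = 0.793641, Gamma_xyy = 0.000000, Gamma_yxx = 0.646862, Gamma_yxy = 0.222259, Gamma_yyy = 0.000000; k3 = (0.643752, -0.527159, -0.418566, -0.117219)
  k4: at (x, y) = (0.636724, 0.396673), (dx/dtau, dy/dtau) = (0.633220, -0.530109); Gamma_xxx = 2.270038, Gamma_xxy = 0.790131, Gamma_xyy = 0.000000, Gamma_yxx = 0.649328, Gamma_yxy = 0.226011, Gamma_yyy = 0.000000; k4 = (0.633220, -0.530109, -0.379757, -0.108627)
  Y <- Y + (h/6)(k1 + 2k2 + 2k3 + k4): x = 0.6367, y = 0.3967, dx/dtau = 0.6332, dy/dtau = -0.5301


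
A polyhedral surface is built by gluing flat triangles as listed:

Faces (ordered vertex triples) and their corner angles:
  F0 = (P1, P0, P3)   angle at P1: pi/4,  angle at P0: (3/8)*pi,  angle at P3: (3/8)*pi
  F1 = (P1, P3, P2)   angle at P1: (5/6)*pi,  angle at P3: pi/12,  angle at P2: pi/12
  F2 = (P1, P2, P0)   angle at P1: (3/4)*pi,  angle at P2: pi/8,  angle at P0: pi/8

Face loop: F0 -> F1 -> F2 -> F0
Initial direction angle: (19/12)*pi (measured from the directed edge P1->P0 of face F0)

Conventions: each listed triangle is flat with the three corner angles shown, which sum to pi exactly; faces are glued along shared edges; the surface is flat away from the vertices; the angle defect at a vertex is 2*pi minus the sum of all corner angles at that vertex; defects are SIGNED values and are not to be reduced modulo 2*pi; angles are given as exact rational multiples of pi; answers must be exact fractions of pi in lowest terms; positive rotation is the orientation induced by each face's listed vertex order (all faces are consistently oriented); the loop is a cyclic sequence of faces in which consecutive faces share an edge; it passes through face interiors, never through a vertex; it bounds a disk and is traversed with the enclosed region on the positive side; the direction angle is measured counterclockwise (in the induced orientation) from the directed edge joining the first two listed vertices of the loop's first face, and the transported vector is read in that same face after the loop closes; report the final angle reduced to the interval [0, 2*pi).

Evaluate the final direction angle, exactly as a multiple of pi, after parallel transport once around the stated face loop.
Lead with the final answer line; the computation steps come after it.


Answer: final direction angle = (7/4)*pi

enclosed vertex P1: corner angles sum to (11/6)*pi, defect = 2*pi - (11/6)*pi = pi/6
transport around the loop rotates by the sum of enclosed defects; add to the initial angle mod 2*pi
final angle = (19/12)*pi + pi/6 = (7/4)*pi (mod 2*pi)


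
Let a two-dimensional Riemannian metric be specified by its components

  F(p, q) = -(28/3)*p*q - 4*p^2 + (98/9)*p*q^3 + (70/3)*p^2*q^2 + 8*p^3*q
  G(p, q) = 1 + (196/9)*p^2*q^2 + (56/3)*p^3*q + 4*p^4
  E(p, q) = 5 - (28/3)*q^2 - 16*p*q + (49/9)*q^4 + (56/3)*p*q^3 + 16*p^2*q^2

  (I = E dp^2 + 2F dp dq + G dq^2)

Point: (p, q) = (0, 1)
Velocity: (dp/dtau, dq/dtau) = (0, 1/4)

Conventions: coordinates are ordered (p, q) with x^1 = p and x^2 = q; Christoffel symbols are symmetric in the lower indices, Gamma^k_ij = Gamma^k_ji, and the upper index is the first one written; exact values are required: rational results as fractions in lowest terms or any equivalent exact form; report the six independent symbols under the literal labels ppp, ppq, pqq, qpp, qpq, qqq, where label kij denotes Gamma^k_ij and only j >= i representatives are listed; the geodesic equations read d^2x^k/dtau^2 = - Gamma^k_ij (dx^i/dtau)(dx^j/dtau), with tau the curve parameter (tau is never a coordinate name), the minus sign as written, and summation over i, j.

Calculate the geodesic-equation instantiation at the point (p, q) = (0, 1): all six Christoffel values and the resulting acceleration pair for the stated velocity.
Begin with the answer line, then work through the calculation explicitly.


Answer: Gamma_ppp = 6/5, Gamma_ppq = 7/5, Gamma_pqq = 0, Gamma_qpp = 0, Gamma_qpq = 0, Gamma_qqq = 0; accelerations (d^2p/dtau^2, d^2q/dtau^2) = (0, 0)

E = 10/9, F = 0, G = 1 at the point
E_p = 8/3, E_q = 28/9, F_p = 14/9, F_q = 0, G_p = 0, G_q = 0
EG - F^2 = 10/9;  g^inv = (9/10) * [[1, 0], [0, 10/9]]
first-kind symbols [ij,l] = (1/2)(d_i g_jl + d_j g_il - d_l g_ij): [pp,p] = E_p/2 = 4/3, [pp,q] = F_p - E_q/2 = 0, [pq,p] = E_q/2 = 14/9, [pq,q] = G_p/2 = 0, [qq,p] = F_q - G_p/2 = 0, [qq,q] = G_q/2 = 0
Gamma^p_ij = (G*[ij,p] - F*[ij,q])/(EG - F^2), Gamma^q_ij = (E*[ij,q] - F*[ij,p])/(EG - F^2)
Gamma_ppp = 6/5, Gamma_ppq = 7/5, Gamma_pqq = 0, Gamma_qpp = 0, Gamma_qpq = 0, Gamma_qqq = 0
d^2p/dtau^2 = -(Gamma_ppp*(0)^2 + 2*Gamma_ppq*(0)*(1/4) + Gamma_pqq*(1/4)^2) = 0
d^2q/dtau^2 = -(Gamma_qpp*(0)^2 + 2*Gamma_qpq*(0)*(1/4) + Gamma_qqq*(1/4)^2) = 0


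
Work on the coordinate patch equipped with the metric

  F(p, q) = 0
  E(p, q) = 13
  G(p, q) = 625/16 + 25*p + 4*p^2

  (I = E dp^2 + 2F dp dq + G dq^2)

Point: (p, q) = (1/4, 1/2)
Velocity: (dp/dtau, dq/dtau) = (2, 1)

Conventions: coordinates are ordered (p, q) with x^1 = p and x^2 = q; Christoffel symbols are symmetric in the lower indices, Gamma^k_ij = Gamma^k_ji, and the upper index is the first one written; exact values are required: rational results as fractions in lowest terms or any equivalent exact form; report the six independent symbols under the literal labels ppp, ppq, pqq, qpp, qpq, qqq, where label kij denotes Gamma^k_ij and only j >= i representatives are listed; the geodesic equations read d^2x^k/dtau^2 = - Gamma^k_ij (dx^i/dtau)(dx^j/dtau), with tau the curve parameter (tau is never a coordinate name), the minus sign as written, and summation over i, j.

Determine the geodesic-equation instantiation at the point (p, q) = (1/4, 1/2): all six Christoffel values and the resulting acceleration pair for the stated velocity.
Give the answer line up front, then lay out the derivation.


Answer: Gamma_ppp = 0, Gamma_ppq = 0, Gamma_pqq = -27/26, Gamma_qpp = 0, Gamma_qpq = 8/27, Gamma_qqq = 0; accelerations (d^2p/dtau^2, d^2q/dtau^2) = (27/26, -32/27)

E = 13, F = 0, G = 729/16 at the point
E_p = 0, E_q = 0, F_p = 0, F_q = 0, G_p = 27, G_q = 0
EG - F^2 = 9477/16;  g^inv = (16/9477) * [[729/16, 0], [0, 13]]
first-kind symbols [ij,l] = (1/2)(d_i g_jl + d_j g_il - d_l g_ij): [pp,p] = E_p/2 = 0, [pp,q] = F_p - E_q/2 = 0, [pq,p] = E_q/2 = 0, [pq,q] = G_p/2 = 27/2, [qq,p] = F_q - G_p/2 = -27/2, [qq,q] = G_q/2 = 0
Gamma^p_ij = (G*[ij,p] - F*[ij,q])/(EG - F^2), Gamma^q_ij = (E*[ij,q] - F*[ij,p])/(EG - F^2)
Gamma_ppp = 0, Gamma_ppq = 0, Gamma_pqq = -27/26, Gamma_qpp = 0, Gamma_qpq = 8/27, Gamma_qqq = 0
d^2p/dtau^2 = -(Gamma_ppp*(2)^2 + 2*Gamma_ppq*(2)*(1) + Gamma_pqq*(1)^2) = 27/26
d^2q/dtau^2 = -(Gamma_qpp*(2)^2 + 2*Gamma_qpq*(2)*(1) + Gamma_qqq*(1)^2) = -32/27


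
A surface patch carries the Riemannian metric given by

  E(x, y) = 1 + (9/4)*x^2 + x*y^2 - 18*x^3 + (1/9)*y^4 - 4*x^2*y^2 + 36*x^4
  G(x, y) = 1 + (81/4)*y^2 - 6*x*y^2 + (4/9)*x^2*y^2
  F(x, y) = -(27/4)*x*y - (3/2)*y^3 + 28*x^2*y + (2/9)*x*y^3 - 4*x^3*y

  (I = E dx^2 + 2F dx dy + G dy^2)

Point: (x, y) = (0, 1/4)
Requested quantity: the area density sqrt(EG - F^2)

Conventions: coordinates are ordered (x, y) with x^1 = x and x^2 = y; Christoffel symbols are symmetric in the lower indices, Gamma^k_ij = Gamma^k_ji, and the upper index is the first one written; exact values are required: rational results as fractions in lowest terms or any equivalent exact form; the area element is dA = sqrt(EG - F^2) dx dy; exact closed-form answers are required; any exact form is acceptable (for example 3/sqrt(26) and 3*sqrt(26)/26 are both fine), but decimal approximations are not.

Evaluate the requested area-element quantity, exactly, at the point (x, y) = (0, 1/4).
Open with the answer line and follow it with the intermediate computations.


Answer: sqrt(EG - F^2) = sqrt(5221)/48

E = 2305/2304, F = -3/128, G = 145/64; EG - F^2 = 5221/2304


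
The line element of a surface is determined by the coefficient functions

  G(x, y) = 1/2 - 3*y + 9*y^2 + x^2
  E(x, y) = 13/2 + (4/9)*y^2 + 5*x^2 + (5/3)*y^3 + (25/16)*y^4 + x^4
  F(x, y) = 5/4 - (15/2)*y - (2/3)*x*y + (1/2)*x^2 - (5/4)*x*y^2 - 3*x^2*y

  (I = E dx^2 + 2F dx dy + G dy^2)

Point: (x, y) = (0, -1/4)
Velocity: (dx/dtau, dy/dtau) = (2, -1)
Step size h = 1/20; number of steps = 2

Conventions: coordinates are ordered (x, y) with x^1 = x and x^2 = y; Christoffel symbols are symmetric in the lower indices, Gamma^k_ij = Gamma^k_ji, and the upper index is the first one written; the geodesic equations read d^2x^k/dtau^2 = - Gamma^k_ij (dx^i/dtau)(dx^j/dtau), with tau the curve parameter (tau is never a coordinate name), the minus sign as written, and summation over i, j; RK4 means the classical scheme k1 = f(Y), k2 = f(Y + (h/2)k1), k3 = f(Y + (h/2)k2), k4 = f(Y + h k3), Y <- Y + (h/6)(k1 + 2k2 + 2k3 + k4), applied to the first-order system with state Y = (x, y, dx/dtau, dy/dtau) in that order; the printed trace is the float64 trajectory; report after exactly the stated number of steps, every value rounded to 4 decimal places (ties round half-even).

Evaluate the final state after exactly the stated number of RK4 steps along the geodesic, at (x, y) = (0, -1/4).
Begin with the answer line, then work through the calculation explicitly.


Answer: x = 0.2046, y = -0.3499, dx/dtau = 2.0621, dy/dtau = -0.9639

f(Y) = (dx/dtau, dy/dtau, -Gamma^x_ij Y'^i Y'^j, -Gamma^y_ij Y'^i Y'^j) with the Gammas evaluated at the stage position; h = 0.050000; intermediate values shown to 6 dp
step 0: x = 0.0000, y = -0.2500, dx/dtau = 2.0000, dy/dtau = -1.0000
step 1:
  k1: at (x, y) = (0.000000, -0.250000), (dx/dtau, dy/dtau) = (2.000000, -1.000000); Gamma_xxx = -0.141993, Gamma_xxy = -0.003294, Gamma_xyy = -0.923721, Gamma_yxx = 0.295701, Gamma_yxy = 0.005680, Gamma_yyy = -0.476344; k1 = (2.000000, -1.000000, 1.478514, -0.683741)
  k2: at (x, y) = (0.050000, -0.275000), (dx/dtau, dy/dtau) = (2.036963, -1.017094); Gamma_xxx = -0.109245, Gamma_xxy = -0.078417, Gamma_xyy = -0.954884, Gamma_yxx = 0.289909, Gamma_yxy = 0.154553, Gamma_yyy = -0.400645; k2 = (2.036963, -1.017094, 1.116165, -0.148035)
  k3: at (x, y) = (0.050924, -0.275427), (dx/dtau, dy/dtau) = (2.027904, -1.003701); Gamma_xxx = -0.108602, Gamma_xxy = -0.079848, Gamma_xyy = -0.955526, Gamma_yxx = 0.289759, Gamma_yxy = 0.157243, Gamma_yyy = -0.399180; k3 = (2.027904, -1.003701, 1.084178, -0.149356)
  k4: at (x, y) = (0.101395, -0.300185), (dx/dtau, dy/dtau) = (2.054209, -1.007468); Gamma_xxx = -0.070941, Gamma_xxy = -0.158636, Gamma_xyy = -0.990278, Gamma_yxx = 0.276445, Gamma_yxy = 0.297292, Gamma_yyy = -0.320130; k4 = (2.054209, -1.007468, 0.647866, 0.388915)
  Y <- Y + (h/6)(k1 + 2k2 + 2k3 + k4): x = 0.1015, y = -0.3004, dx/dtau = 2.0544, dy/dtau = -1.0074
step 2:
  k1: at (x, y) = (0.101533, -0.300409), (dx/dtau, dy/dtau) = (2.054392, -1.007413); Gamma_xxx = -0.070790, Gamma_xxy = -0.158844, Gamma_xyy = -0.990238, Gamma_yxx = 0.276228, Gamma_yxy = 0.297552, Gamma_yyy = -0.320052; k1 = (2.054392, -1.007413, 0.646249, 0.390627)
  k2: at (x, y) = (0.152893, -0.325594), (dx/dtau, dy/dtau) = (2.070548, -0.997648); Gamma_xxx = -0.028340, Gamma_xxy = -0.237840, Gamma_xyy = -1.024998, Gamma_yxx = 0.256552, Gamma_yxy = 0.424679, Gamma_yyy = -0.243439; k2 = (2.070548, -0.997648, 0.159077, 0.896914)
  k3: at (x, y) = (0.153297, -0.325350), (dx/dtau, dy/dtau) = (2.058369, -0.984991); Gamma_xxx = -0.028143, Gamma_xxy = -0.238435, Gamma_xyy = -1.025657, Gamma_yxx = 0.256874, Gamma_yxy = 0.425946, Gamma_yyy = -0.242421; k3 = (2.058369, -0.984991, 0.147494, 0.874040)
  k4: at (x, y) = (0.204451, -0.349658), (dx/dtau, dy/dtau) = (2.061767, -0.963711); Gamma_xxx = 0.016905, Gamma_xxy = -0.312158, Gamma_xyy = -1.056835, Gamma_yxx = 0.234166, Gamma_yxy = 0.534571, Gamma_yyy = -0.174136; k4 = (2.061767, -0.963711, -0.330818, 1.290648)
  Y <- Y + (h/6)(k1 + 2k2 + 2k3 + k4): x = 0.2046, y = -0.3499, dx/dtau = 2.0621, dy/dtau = -0.9639


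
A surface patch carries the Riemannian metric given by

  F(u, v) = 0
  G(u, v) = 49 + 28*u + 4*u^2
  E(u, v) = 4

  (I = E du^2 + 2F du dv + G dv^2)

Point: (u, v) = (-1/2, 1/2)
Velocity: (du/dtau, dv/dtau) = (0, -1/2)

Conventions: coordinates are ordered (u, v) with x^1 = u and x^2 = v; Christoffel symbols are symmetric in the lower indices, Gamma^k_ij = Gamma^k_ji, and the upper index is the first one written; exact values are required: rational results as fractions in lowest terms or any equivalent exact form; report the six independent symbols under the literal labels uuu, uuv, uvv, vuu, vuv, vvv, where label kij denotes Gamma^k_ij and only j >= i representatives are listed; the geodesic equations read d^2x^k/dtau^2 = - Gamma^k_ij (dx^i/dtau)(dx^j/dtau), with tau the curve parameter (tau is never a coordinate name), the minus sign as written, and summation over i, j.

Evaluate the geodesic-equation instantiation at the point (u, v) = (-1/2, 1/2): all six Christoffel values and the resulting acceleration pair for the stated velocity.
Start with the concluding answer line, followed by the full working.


Answer: Gamma_uuu = 0, Gamma_uuv = 0, Gamma_uvv = -3, Gamma_vuu = 0, Gamma_vuv = 1/3, Gamma_vvv = 0; accelerations (d^2u/dtau^2, d^2v/dtau^2) = (3/4, 0)

E = 4, F = 0, G = 36 at the point
E_u = 0, E_v = 0, F_u = 0, F_v = 0, G_u = 24, G_v = 0
EG - F^2 = 144;  g^inv = (1/144) * [[36, 0], [0, 4]]
first-kind symbols [ij,l] = (1/2)(d_i g_jl + d_j g_il - d_l g_ij): [uu,u] = E_u/2 = 0, [uu,v] = F_u - E_v/2 = 0, [uv,u] = E_v/2 = 0, [uv,v] = G_u/2 = 12, [vv,u] = F_v - G_u/2 = -12, [vv,v] = G_v/2 = 0
Gamma^u_ij = (G*[ij,u] - F*[ij,v])/(EG - F^2), Gamma^v_ij = (E*[ij,v] - F*[ij,u])/(EG - F^2)
Gamma_uuu = 0, Gamma_uuv = 0, Gamma_uvv = -3, Gamma_vuu = 0, Gamma_vuv = 1/3, Gamma_vvv = 0
d^2u/dtau^2 = -(Gamma_uuu*(0)^2 + 2*Gamma_uuv*(0)*(-1/2) + Gamma_uvv*(-1/2)^2) = 3/4
d^2v/dtau^2 = -(Gamma_vuu*(0)^2 + 2*Gamma_vuv*(0)*(-1/2) + Gamma_vvv*(-1/2)^2) = 0


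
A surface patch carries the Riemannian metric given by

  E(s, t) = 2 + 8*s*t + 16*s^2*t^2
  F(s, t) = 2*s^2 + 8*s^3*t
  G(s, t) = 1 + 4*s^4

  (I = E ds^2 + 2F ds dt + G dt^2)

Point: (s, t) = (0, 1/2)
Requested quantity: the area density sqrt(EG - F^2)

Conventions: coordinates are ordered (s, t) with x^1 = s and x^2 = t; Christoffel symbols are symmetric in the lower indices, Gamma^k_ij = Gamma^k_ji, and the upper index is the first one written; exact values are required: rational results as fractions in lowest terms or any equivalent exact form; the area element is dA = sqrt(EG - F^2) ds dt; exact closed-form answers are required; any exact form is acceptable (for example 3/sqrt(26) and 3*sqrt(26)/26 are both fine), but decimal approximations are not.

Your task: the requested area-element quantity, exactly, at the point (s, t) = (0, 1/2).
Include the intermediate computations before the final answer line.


E = 2, F = 0, G = 1; EG - F^2 = 2

Answer: sqrt(EG - F^2) = sqrt(2)


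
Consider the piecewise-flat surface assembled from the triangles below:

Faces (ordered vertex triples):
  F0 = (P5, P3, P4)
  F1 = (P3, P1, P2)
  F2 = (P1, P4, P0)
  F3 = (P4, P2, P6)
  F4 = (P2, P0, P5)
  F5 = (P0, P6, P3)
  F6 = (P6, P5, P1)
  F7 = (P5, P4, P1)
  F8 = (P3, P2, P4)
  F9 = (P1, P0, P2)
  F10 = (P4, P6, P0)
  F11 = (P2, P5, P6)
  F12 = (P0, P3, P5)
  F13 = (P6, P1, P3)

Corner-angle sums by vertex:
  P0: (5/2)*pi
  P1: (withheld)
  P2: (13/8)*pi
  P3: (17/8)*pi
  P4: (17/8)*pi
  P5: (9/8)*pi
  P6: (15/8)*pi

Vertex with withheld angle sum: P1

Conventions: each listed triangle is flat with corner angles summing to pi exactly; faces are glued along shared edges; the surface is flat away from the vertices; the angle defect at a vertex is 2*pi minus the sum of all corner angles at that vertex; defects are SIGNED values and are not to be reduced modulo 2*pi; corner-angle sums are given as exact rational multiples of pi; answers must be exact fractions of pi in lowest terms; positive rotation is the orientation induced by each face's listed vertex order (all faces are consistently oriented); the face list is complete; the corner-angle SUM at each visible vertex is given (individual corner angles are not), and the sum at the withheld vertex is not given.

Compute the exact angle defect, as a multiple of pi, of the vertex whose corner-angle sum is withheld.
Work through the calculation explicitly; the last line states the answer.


V = 7, E = 21, F = 14; chi = V - E + F = 0
Gauss-Bonnet: total defect = 2*pi*chi = 0; visible defects sum to (5/8)*pi

Answer: defect(P1) = (-5/8)*pi


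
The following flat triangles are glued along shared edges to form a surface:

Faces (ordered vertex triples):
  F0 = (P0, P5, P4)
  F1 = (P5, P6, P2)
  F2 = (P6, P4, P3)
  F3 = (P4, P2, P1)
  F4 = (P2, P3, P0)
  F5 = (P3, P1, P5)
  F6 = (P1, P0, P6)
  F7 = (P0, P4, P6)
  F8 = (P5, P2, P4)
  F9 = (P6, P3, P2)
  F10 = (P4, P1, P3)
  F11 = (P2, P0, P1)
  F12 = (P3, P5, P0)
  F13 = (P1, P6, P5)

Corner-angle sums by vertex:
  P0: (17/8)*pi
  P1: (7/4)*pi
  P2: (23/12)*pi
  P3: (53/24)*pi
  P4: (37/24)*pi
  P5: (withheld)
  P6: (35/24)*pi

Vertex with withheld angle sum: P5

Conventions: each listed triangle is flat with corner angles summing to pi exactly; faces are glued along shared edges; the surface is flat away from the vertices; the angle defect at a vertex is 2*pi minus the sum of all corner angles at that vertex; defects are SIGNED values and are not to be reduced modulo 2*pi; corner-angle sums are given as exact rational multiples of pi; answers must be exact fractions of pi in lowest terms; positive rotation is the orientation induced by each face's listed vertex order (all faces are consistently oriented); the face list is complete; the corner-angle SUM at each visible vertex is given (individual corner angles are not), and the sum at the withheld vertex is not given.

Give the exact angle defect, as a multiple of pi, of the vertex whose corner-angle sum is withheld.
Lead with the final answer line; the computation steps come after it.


Answer: defect(P5) = -pi

V = 7, E = 21, F = 14; chi = V - E + F = 0
Gauss-Bonnet: total defect = 2*pi*chi = 0; visible defects sum to pi


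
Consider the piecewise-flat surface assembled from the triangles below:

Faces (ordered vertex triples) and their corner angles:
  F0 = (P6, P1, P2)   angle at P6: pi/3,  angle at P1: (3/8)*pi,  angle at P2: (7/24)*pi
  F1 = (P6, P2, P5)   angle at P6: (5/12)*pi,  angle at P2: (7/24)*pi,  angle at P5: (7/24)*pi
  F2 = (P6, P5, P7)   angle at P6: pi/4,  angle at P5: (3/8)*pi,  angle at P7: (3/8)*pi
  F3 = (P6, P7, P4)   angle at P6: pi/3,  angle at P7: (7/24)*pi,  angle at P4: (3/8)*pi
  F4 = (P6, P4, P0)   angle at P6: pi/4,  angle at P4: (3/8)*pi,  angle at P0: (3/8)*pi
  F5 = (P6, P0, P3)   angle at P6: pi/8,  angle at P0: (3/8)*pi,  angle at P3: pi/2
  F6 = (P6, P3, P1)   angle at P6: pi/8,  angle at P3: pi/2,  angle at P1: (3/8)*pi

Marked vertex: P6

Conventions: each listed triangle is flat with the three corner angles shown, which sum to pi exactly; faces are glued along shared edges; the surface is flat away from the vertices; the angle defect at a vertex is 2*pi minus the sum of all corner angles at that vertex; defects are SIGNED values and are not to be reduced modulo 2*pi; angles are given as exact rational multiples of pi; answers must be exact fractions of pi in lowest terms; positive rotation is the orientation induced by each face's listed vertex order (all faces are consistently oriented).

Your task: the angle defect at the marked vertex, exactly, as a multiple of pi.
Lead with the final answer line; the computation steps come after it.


Answer: defect(P6) = pi/6

Sum of corner angles at P6: (11/6)*pi
defect = 2*pi - (11/6)*pi


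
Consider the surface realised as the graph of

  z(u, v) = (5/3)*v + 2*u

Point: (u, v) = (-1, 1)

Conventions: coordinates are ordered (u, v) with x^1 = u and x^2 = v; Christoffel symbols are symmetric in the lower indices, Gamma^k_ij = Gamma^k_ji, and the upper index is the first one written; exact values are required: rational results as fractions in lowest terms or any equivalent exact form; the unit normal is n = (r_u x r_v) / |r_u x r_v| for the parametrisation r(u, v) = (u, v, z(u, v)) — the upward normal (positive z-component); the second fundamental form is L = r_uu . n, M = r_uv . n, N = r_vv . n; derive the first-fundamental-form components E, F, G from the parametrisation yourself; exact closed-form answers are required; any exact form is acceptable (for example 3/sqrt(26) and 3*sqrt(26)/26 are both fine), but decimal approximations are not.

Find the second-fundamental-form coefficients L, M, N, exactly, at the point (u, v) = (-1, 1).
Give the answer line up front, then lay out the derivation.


Answer: L = 0, M = 0, N = 0

z_u = 2, z_v = 5/3, z_uu = 0, z_uv = 0, z_vv = 0
E = 5, F = 10/3, G = 34/9; answer radicand W^2 = 70/9
unnormalised second-form numerators: l = 0, m = 0, n = 0; L = l/sqrt(70/9), and similarly M = m/sqrt(W^2), N = n/sqrt(W^2)


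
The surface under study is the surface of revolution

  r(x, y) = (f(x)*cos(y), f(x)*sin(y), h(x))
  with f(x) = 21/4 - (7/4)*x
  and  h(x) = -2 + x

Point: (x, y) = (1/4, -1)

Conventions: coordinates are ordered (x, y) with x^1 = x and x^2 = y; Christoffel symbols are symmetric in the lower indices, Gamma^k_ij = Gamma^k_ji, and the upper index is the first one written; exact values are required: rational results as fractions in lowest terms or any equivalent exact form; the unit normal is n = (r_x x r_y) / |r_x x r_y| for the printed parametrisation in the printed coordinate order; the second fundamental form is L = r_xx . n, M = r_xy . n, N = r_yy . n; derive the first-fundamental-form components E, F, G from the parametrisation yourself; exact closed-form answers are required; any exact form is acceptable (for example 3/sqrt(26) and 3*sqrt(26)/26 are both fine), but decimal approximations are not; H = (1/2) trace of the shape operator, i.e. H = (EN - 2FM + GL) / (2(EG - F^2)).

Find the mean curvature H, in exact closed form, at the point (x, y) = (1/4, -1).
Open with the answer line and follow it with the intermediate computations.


Answer: H = 32*sqrt(65)/5005

f = 77/16, f' = -7/4, f'' = 0, h' = 1, h'' = 0
E = 65/16, F = 0, G = 5929/256; answer radicand W^2 = 65/16
unnormalised second-form numerators: l = 0, m = 0, n = 77/16; L = l/sqrt(65/16), and similarly M = m/sqrt(W^2), N = n/sqrt(W^2)
H = (E*n - 2*F*m + G*l) / (2*(EG - F^2)*sqrt(W^2)); E*n - 2*F*m + G*l = 5005/256, EG - F^2 = 385385/4096, so H = (8/77)/sqrt(65/16)


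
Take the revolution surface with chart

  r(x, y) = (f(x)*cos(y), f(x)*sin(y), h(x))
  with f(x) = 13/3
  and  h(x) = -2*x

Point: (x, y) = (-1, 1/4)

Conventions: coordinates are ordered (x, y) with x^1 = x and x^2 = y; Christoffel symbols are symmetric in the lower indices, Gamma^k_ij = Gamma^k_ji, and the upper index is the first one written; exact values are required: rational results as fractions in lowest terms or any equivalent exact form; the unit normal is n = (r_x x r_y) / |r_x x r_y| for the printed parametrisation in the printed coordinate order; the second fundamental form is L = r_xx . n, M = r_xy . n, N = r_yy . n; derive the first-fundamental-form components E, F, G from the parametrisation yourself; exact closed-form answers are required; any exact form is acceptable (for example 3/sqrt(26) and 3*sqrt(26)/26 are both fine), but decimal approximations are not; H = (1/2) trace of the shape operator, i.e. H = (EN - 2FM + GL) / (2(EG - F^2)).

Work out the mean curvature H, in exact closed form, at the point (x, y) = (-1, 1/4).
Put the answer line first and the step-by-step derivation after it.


Answer: H = -3/26

f = 13/3, f' = 0, f'' = 0, h' = -2, h'' = 0
E = 4, F = 0, G = 169/9; answer radicand W^2 = 4
unnormalised second-form numerators: l = 0, m = 0, n = -26/3; L = l/sqrt(4), and similarly M = m/sqrt(W^2), N = n/sqrt(W^2)
H = (E*n - 2*F*m + G*l) / (2*(EG - F^2)*sqrt(W^2)); E*n - 2*F*m + G*l = -104/3, EG - F^2 = 676/9, so H = (-3/13)/sqrt(4)


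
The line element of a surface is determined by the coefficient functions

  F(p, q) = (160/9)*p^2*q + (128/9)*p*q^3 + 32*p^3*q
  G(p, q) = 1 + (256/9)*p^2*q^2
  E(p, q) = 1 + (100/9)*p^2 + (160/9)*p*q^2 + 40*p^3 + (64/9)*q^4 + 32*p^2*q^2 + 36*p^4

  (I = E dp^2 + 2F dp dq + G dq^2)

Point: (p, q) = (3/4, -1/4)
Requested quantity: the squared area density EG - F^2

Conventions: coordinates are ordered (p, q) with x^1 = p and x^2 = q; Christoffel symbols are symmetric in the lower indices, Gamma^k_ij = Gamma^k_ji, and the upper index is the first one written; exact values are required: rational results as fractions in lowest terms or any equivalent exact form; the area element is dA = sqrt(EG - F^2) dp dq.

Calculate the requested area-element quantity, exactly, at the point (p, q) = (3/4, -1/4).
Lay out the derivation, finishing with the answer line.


E = 21601/576, F = -145/24, G = 2; EG - F^2 = 22177/576

Answer: EG - F^2 = 22177/576
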